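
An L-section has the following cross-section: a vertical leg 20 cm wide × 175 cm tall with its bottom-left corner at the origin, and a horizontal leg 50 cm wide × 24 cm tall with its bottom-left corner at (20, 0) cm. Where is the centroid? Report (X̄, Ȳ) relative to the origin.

Part | A | x̄ᵢ | ȳᵢ | A·x̄ᵢ | A·ȳᵢ
vertical leg | 3500.00 | 10.00 | 87.50 | 35000.00 | 306250.00
horizontal leg | 1200.00 | 45.00 | 12.00 | 54000.00 | 14400.00
Σ | 4700.00 |  |  | 89000.00 | 320650.00
X̄ = 89000.00 / 4700.00 = 18.94 cm
Ȳ = 320650.00 / 4700.00 = 68.22 cm

X̄ = 18.94 cm, Ȳ = 68.22 cm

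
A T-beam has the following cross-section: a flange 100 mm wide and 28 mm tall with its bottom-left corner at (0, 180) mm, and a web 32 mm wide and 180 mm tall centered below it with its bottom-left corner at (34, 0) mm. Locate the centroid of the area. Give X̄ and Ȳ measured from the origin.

X̄ = 50.00 mm, Ȳ = 124.02 mm

web: A = 32 × 180 = 5760.00, centroid at (50.00, 90.00).
flange: A = 100 × 28 = 2800.00, centroid at (50.00, 194.00).
ΣA = 8560.00 mm²
ΣAX̄ = (5760.00)(50.00) + (2800.00)(50.00) = 428000.00 mm³
ΣAȲ = (5760.00)(90.00) + (2800.00)(194.00) = 1061600.00 mm³
X̄ = 428000.00 / 8560.00 = 50.00 mm
Ȳ = 1061600.00 / 8560.00 = 124.02 mm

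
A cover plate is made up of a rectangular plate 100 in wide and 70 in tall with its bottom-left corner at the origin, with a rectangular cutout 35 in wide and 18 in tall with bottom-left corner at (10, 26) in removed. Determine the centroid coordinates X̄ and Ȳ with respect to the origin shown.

Part | A | x̄ᵢ | ȳᵢ | A·x̄ᵢ | A·ȳᵢ
plate | 7000.00 | 50.00 | 35.00 | 350000.00 | 245000.00
hole | -630.00 | 27.50 | 35.00 | -17325.00 | -22050.00
Σ | 6370.00 |  |  | 332675.00 | 222950.00
X̄ = 332675.00 / 6370.00 = 52.23 in
Ȳ = 222950.00 / 6370.00 = 35.00 in

X̄ = 52.23 in, Ȳ = 35.00 in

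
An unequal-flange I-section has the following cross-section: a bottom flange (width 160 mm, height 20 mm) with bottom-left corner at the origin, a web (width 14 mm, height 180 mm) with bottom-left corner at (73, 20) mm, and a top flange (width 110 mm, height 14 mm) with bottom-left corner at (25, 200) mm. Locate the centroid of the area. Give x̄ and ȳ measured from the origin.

bottom flange: A = 160 × 20 = 3200.00, centroid at (80.00, 10.00).
web: A = 14 × 180 = 2520.00, centroid at (80.00, 110.00).
top flange: A = 110 × 14 = 1540.00, centroid at (80.00, 207.00).
ΣA = 7260.00 mm², ΣAx̄ = 580800.00 mm³, ΣAȳ = 627980.00 mm³.
x̄ = 580800.00/7260.00 = 80.00 mm; ȳ = 627980.00/7260.00 = 86.50 mm.

x̄ = 80.00 mm, ȳ = 86.50 mm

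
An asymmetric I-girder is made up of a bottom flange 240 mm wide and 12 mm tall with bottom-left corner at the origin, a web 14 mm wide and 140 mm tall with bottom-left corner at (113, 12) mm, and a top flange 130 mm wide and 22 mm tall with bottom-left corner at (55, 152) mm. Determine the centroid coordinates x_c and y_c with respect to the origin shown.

bottom flange: A = 240 × 12 = 2880.00, centroid at (120.00, 6.00).
web: A = 14 × 140 = 1960.00, centroid at (120.00, 82.00).
top flange: A = 130 × 22 = 2860.00, centroid at (120.00, 163.00).
ΣA = 7700.00 mm²
ΣAx_c = (2880.00)(120.00) + (1960.00)(120.00) + (2860.00)(120.00) = 924000.00 mm³
ΣAy_c = (2880.00)(6.00) + (1960.00)(82.00) + (2860.00)(163.00) = 644180.00 mm³
x_c = 924000.00 / 7700.00 = 120.00 mm
y_c = 644180.00 / 7700.00 = 83.66 mm

x_c = 120.00 mm, y_c = 83.66 mm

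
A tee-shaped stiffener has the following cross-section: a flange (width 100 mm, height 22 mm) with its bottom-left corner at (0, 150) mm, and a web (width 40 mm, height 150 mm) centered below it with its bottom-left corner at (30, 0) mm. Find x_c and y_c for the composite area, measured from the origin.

Part | A | x̄ᵢ | ȳᵢ | A·x̄ᵢ | A·ȳᵢ
web | 6000.00 | 50.00 | 75.00 | 300000.00 | 450000.00
flange | 2200.00 | 50.00 | 161.00 | 110000.00 | 354200.00
Σ | 8200.00 |  |  | 410000.00 | 804200.00
x_c = 410000.00 / 8200.00 = 50.00 mm
y_c = 804200.00 / 8200.00 = 98.07 mm

x_c = 50.00 mm, y_c = 98.07 mm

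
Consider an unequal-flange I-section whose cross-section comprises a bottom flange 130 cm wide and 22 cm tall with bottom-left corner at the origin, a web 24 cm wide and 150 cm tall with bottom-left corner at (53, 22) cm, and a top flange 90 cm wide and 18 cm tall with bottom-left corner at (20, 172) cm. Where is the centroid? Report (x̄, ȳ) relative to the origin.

Part | A | x̄ᵢ | ȳᵢ | A·x̄ᵢ | A·ȳᵢ
bottom flange | 2860.00 | 65.00 | 11.00 | 185900.00 | 31460.00
web | 3600.00 | 65.00 | 97.00 | 234000.00 | 349200.00
top flange | 1620.00 | 65.00 | 181.00 | 105300.00 | 293220.00
Σ | 8080.00 |  |  | 525200.00 | 673880.00
x̄ = 525200.00 / 8080.00 = 65.00 cm
ȳ = 673880.00 / 8080.00 = 83.40 cm

x̄ = 65.00 cm, ȳ = 83.40 cm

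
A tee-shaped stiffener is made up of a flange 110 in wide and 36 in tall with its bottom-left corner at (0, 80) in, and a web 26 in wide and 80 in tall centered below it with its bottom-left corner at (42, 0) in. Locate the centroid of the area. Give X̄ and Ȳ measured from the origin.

X̄ = 55.00 in, Ȳ = 78.03 in

Part | A | x̄ᵢ | ȳᵢ | A·x̄ᵢ | A·ȳᵢ
web | 2080.00 | 55.00 | 40.00 | 114400.00 | 83200.00
flange | 3960.00 | 55.00 | 98.00 | 217800.00 | 388080.00
Σ | 6040.00 |  |  | 332200.00 | 471280.00
X̄ = 332200.00 / 6040.00 = 55.00 in
Ȳ = 471280.00 / 6040.00 = 78.03 in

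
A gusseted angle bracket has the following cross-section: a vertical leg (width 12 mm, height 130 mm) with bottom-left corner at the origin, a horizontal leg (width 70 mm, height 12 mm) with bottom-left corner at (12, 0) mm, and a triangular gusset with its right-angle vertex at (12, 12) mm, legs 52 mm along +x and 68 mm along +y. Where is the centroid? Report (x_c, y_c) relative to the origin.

x_c = 24.16 mm, y_c = 40.24 mm

Part | A | x̄ᵢ | ȳᵢ | A·x̄ᵢ | A·ȳᵢ
vertical leg | 1560.00 | 6.00 | 65.00 | 9360.00 | 101400.00
horizontal leg | 840.00 | 47.00 | 6.00 | 39480.00 | 5040.00
gusset | 1768.00 | 29.33 | 34.67 | 51861.33 | 61290.67
Σ | 4168.00 |  |  | 100701.33 | 167730.67
x_c = 100701.33 / 4168.00 = 24.16 mm
y_c = 167730.67 / 4168.00 = 40.24 mm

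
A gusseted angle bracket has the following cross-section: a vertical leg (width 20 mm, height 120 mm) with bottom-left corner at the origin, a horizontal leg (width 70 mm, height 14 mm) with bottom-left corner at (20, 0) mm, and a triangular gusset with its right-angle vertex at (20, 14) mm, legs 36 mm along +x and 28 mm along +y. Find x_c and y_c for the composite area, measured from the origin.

x_c = 24.21 mm, y_c = 41.87 mm

vertical leg: A = 20 × 120 = 2400.00, centroid at (10.00, 60.00).
horizontal leg: A = 70 × 14 = 980.00, centroid at (55.00, 7.00).
gusset: A = ½·36·28 = 504.00, centroid at (32.00, 23.33).
ΣA = 3884.00 mm², ΣAx_c = 94028.00 mm³, ΣAy_c = 162620.00 mm³.
x_c = 94028.00/3884.00 = 24.21 mm; y_c = 162620.00/3884.00 = 41.87 mm.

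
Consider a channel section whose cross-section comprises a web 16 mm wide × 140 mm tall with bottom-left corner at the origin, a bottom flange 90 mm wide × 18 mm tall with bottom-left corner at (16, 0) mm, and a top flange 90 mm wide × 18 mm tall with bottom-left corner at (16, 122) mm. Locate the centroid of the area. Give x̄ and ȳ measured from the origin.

x̄ = 39.34 mm, ȳ = 70.00 mm

Part | A | x̄ᵢ | ȳᵢ | A·x̄ᵢ | A·ȳᵢ
web | 2240.00 | 8.00 | 70.00 | 17920.00 | 156800.00
bottom flange | 1620.00 | 61.00 | 9.00 | 98820.00 | 14580.00
top flange | 1620.00 | 61.00 | 131.00 | 98820.00 | 212220.00
Σ | 5480.00 |  |  | 215560.00 | 383600.00
x̄ = 215560.00 / 5480.00 = 39.34 mm
ȳ = 383600.00 / 5480.00 = 70.00 mm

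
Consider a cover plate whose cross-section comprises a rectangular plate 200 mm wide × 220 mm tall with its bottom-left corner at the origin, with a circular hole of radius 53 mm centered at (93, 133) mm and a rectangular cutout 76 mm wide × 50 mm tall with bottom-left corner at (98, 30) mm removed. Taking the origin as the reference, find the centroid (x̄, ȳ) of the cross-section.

plate: A = 200 × 220 = 44000.00, centroid at (100.00, 110.00).
hole 1: A = −π·53² = -8824.73, centroid at (93.00, 133.00).
hole 2: A = −(76 × 50) = -3800.00, centroid at (136.00, 55.00).
ΣA = 31375.27 mm²
ΣAx̄ = (44000.00)(100.00) + (-8824.73)(93.00) + (-3800.00)(136.00) = 3062499.76 mm³
ΣAȳ = (44000.00)(110.00) + (-8824.73)(133.00) + (-3800.00)(55.00) = 3457310.41 mm³
x̄ = 3062499.76 / 31375.27 = 97.61 mm
ȳ = 3457310.41 / 31375.27 = 110.19 mm

x̄ = 97.61 mm, ȳ = 110.19 mm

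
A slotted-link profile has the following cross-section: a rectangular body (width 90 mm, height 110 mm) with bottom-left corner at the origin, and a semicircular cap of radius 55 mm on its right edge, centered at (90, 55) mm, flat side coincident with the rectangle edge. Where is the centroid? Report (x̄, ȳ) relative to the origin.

rectangular body: A = 90 × 110 = 9900.00, centroid at (45.00, 55.00).
semicircular end: A = ½π·55² = 4751.66, centroid at (113.34, 55.00).
ΣA = 14651.66 mm²
ΣAx̄ = (9900.00)(45.00) + (4751.66)(113.34) = 984065.97 mm³
ΣAȳ = (9900.00)(55.00) + (4751.66)(55.00) = 805841.24 mm³
x̄ = 984065.97 / 14651.66 = 67.16 mm
ȳ = 805841.24 / 14651.66 = 55.00 mm

x̄ = 67.16 mm, ȳ = 55.00 mm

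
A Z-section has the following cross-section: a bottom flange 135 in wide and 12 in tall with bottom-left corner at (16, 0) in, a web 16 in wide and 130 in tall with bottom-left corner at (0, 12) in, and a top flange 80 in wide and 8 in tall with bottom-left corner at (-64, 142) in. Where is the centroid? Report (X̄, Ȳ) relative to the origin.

Part | A | x̄ᵢ | ȳᵢ | A·x̄ᵢ | A·ȳᵢ
bottom flange | 1620.00 | 83.50 | 6.00 | 135270.00 | 9720.00
web | 2080.00 | 8.00 | 77.00 | 16640.00 | 160160.00
top flange | 640.00 | -24.00 | 146.00 | -15360.00 | 93440.00
Σ | 4340.00 |  |  | 136550.00 | 263320.00
X̄ = 136550.00 / 4340.00 = 31.46 in
Ȳ = 263320.00 / 4340.00 = 60.67 in

X̄ = 31.46 in, Ȳ = 60.67 in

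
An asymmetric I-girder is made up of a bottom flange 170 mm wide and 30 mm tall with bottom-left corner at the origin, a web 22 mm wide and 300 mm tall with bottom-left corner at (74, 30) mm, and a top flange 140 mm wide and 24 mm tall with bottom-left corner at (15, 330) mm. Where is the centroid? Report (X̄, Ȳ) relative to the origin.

X̄ = 85.00 mm, Ȳ = 160.27 mm

bottom flange: A = 170 × 30 = 5100.00, centroid at (85.00, 15.00).
web: A = 22 × 300 = 6600.00, centroid at (85.00, 180.00).
top flange: A = 140 × 24 = 3360.00, centroid at (85.00, 342.00).
ΣA = 15060.00 mm²
ΣAX̄ = (5100.00)(85.00) + (6600.00)(85.00) + (3360.00)(85.00) = 1280100.00 mm³
ΣAȲ = (5100.00)(15.00) + (6600.00)(180.00) + (3360.00)(342.00) = 2413620.00 mm³
X̄ = 1280100.00 / 15060.00 = 85.00 mm
Ȳ = 2413620.00 / 15060.00 = 160.27 mm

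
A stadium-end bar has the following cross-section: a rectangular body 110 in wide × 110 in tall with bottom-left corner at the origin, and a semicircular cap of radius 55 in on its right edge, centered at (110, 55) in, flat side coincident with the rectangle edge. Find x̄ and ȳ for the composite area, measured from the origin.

x̄ = 77.09 in, ȳ = 55.00 in

rectangular body: A = 110 × 110 = 12100.00, centroid at (55.00, 55.00).
semicircular end: A = ½π·55² = 4751.66, centroid at (133.34, 55.00).
ΣA = 16851.66 in², ΣAx̄ = 1299099.14 in³, ΣAȳ = 926841.24 in³.
x̄ = 1299099.14/16851.66 = 77.09 in; ȳ = 926841.24/16851.66 = 55.00 in.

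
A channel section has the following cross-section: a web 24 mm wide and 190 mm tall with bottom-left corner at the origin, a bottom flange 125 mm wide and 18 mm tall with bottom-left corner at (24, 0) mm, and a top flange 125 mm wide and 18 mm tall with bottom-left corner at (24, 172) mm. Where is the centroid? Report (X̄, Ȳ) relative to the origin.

X̄ = 49.00 mm, Ȳ = 95.00 mm

web: A = 24 × 190 = 4560.00, centroid at (12.00, 95.00).
bottom flange: A = 125 × 18 = 2250.00, centroid at (86.50, 9.00).
top flange: A = 125 × 18 = 2250.00, centroid at (86.50, 181.00).
ΣA = 9060.00 mm²
ΣAX̄ = (4560.00)(12.00) + (2250.00)(86.50) + (2250.00)(86.50) = 443970.00 mm³
ΣAȲ = (4560.00)(95.00) + (2250.00)(9.00) + (2250.00)(181.00) = 860700.00 mm³
X̄ = 443970.00 / 9060.00 = 49.00 mm
Ȳ = 860700.00 / 9060.00 = 95.00 mm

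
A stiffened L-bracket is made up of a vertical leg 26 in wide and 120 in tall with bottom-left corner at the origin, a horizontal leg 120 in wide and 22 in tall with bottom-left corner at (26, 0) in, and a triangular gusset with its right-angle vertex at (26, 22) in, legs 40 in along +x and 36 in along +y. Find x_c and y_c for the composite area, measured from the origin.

vertical leg: A = 26 × 120 = 3120.00, centroid at (13.00, 60.00).
horizontal leg: A = 120 × 22 = 2640.00, centroid at (86.00, 11.00).
gusset: A = ½·40·36 = 720.00, centroid at (39.33, 34.00).
ΣA = 6480.00 in², ΣAx_c = 295920.00 in³, ΣAy_c = 240720.00 in³.
x_c = 295920.00/6480.00 = 45.67 in; y_c = 240720.00/6480.00 = 37.15 in.

x_c = 45.67 in, y_c = 37.15 in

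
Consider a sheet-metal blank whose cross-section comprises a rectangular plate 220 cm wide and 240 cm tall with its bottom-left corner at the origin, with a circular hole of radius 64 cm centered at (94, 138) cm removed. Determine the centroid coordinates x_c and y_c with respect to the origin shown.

plate: A = 220 × 240 = 52800.00, centroid at (110.00, 120.00).
hole: A = −π·64² = -12867.96, centroid at (94.00, 138.00).
ΣA = 39932.04 cm²
ΣAx_c = (52800.00)(110.00) + (-12867.96)(94.00) = 4598411.43 cm³
ΣAy_c = (52800.00)(120.00) + (-12867.96)(138.00) = 4560221.04 cm³
x_c = 4598411.43 / 39932.04 = 115.16 cm
y_c = 4560221.04 / 39932.04 = 114.20 cm

x_c = 115.16 cm, y_c = 114.20 cm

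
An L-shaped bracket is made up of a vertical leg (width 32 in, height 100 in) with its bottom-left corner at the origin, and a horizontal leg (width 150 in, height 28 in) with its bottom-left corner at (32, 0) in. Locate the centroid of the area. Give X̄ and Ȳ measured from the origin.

X̄ = 67.65 in, Ȳ = 29.57 in

vertical leg: A = 32 × 100 = 3200.00, centroid at (16.00, 50.00).
horizontal leg: A = 150 × 28 = 4200.00, centroid at (107.00, 14.00).
ΣA = 7400.00 in²
ΣAX̄ = (3200.00)(16.00) + (4200.00)(107.00) = 500600.00 in³
ΣAȲ = (3200.00)(50.00) + (4200.00)(14.00) = 218800.00 in³
X̄ = 500600.00 / 7400.00 = 67.65 in
Ȳ = 218800.00 / 7400.00 = 29.57 in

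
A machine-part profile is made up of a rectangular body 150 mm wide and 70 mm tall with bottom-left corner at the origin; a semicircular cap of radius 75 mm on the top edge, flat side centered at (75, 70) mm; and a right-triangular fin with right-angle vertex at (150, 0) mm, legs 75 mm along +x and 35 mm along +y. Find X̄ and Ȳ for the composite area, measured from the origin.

rectangular body: A = 150 × 70 = 10500.00, centroid at (75.00, 35.00).
semicircular top: A = ½π·75² = 8835.73, centroid at (75.00, 101.83).
triangular fin: A = ½·75·35 = 1312.50, centroid at (175.00, 11.67).
ΣA = 20648.23 mm²
ΣAX̄ = (10500.00)(75.00) + (8835.73)(75.00) + (1312.50)(175.00) = 1679867.20 mm³
ΣAȲ = (10500.00)(35.00) + (8835.73)(101.83) + (1312.50)(11.67) = 1282563.55 mm³
X̄ = 1679867.20 / 20648.23 = 81.36 mm
Ȳ = 1282563.55 / 20648.23 = 62.11 mm

X̄ = 81.36 mm, Ȳ = 62.11 mm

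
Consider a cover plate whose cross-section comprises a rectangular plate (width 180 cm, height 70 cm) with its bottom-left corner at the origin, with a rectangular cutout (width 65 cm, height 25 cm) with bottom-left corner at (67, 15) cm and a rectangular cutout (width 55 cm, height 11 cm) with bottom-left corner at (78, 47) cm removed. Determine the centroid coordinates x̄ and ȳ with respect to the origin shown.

plate: A = 180 × 70 = 12600.00, centroid at (90.00, 35.00).
hole 1: A = −(65 × 25) = -1625.00, centroid at (99.50, 27.50).
hole 2: A = −(55 × 11) = -605.00, centroid at (105.50, 52.50).
ΣA = 10370.00 cm²
ΣAx̄ = (12600.00)(90.00) + (-1625.00)(99.50) + (-605.00)(105.50) = 908485.00 cm³
ΣAȳ = (12600.00)(35.00) + (-1625.00)(27.50) + (-605.00)(52.50) = 364550.00 cm³
x̄ = 908485.00 / 10370.00 = 87.61 cm
ȳ = 364550.00 / 10370.00 = 35.15 cm

x̄ = 87.61 cm, ȳ = 35.15 cm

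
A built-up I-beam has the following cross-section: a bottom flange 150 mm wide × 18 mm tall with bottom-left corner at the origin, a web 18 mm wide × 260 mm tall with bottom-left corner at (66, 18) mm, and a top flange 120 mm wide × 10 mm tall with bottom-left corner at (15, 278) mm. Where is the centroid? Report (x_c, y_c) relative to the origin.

bottom flange: A = 150 × 18 = 2700.00, centroid at (75.00, 9.00).
web: A = 18 × 260 = 4680.00, centroid at (75.00, 148.00).
top flange: A = 120 × 10 = 1200.00, centroid at (75.00, 283.00).
ΣA = 8580.00 mm², ΣAx_c = 643500.00 mm³, ΣAy_c = 1056540.00 mm³.
x_c = 643500.00/8580.00 = 75.00 mm; y_c = 1056540.00/8580.00 = 123.14 mm.

x_c = 75.00 mm, y_c = 123.14 mm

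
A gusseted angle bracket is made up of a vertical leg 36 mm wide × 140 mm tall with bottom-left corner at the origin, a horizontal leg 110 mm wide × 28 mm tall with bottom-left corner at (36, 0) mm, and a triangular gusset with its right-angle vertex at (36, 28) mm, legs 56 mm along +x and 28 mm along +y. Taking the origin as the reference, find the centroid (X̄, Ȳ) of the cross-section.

vertical leg: A = 36 × 140 = 5040.00, centroid at (18.00, 70.00).
horizontal leg: A = 110 × 28 = 3080.00, centroid at (91.00, 14.00).
gusset: A = ½·56·28 = 784.00, centroid at (54.67, 37.33).
ΣA = 8904.00 mm²
ΣAX̄ = (5040.00)(18.00) + (3080.00)(91.00) + (784.00)(54.67) = 413858.67 mm³
ΣAȲ = (5040.00)(70.00) + (3080.00)(14.00) + (784.00)(37.33) = 425189.33 mm³
X̄ = 413858.67 / 8904.00 = 46.48 mm
Ȳ = 425189.33 / 8904.00 = 47.75 mm

X̄ = 46.48 mm, Ȳ = 47.75 mm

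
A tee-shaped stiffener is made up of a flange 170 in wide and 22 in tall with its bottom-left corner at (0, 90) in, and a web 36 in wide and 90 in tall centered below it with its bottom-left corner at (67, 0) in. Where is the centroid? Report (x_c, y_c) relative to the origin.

x_c = 85.00 in, y_c = 75.01 in

Part | A | x̄ᵢ | ȳᵢ | A·x̄ᵢ | A·ȳᵢ
web | 3240.00 | 85.00 | 45.00 | 275400.00 | 145800.00
flange | 3740.00 | 85.00 | 101.00 | 317900.00 | 377740.00
Σ | 6980.00 |  |  | 593300.00 | 523540.00
x_c = 593300.00 / 6980.00 = 85.00 in
y_c = 523540.00 / 6980.00 = 75.01 in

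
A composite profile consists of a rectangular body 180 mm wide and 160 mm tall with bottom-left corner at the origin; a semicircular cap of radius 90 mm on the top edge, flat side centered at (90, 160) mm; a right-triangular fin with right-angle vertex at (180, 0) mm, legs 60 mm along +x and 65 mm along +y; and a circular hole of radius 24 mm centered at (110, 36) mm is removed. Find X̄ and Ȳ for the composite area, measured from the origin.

X̄ = 94.28 mm, Ȳ = 115.28 mm

Part | A | x̄ᵢ | ȳᵢ | A·x̄ᵢ | A·ȳᵢ
rectangular body | 28800.00 | 90.00 | 80.00 | 2592000.00 | 2304000.00
semicircular top | 12723.45 | 90.00 | 198.20 | 1145110.52 | 2521752.04
triangular fin | 1950.00 | 200.00 | 21.67 | 390000.00 | 42250.00
hole | -1809.56 | 110.00 | 36.00 | -199051.31 | -65144.07
Σ | 41663.89 |  |  | 3928059.21 | 4802857.97
X̄ = 3928059.21 / 41663.89 = 94.28 mm
Ȳ = 4802857.97 / 41663.89 = 115.28 mm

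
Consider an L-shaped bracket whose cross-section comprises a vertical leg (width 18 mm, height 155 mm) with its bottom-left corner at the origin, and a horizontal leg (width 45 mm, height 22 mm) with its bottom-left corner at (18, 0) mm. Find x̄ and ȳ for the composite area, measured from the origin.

Part | A | x̄ᵢ | ȳᵢ | A·x̄ᵢ | A·ȳᵢ
vertical leg | 2790.00 | 9.00 | 77.50 | 25110.00 | 216225.00
horizontal leg | 990.00 | 40.50 | 11.00 | 40095.00 | 10890.00
Σ | 3780.00 |  |  | 65205.00 | 227115.00
x̄ = 65205.00 / 3780.00 = 17.25 mm
ȳ = 227115.00 / 3780.00 = 60.08 mm

x̄ = 17.25 mm, ȳ = 60.08 mm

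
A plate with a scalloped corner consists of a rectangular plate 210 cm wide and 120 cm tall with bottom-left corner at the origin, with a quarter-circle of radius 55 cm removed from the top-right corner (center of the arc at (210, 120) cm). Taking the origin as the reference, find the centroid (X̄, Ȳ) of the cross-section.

plate: A = 210 × 120 = 25200.00, centroid at (105.00, 60.00).
removed quarter-circle: A = −¼π·55² = -2375.83, centroid at (186.66, 96.66).
ΣA = 22824.17 cm²
ΣAX̄ = (25200.00)(105.00) + (-2375.83)(186.66) = 2202534.15 cm³
ΣAȲ = (25200.00)(60.00) + (-2375.83)(96.66) = 1282358.80 cm³
X̄ = 2202534.15 / 22824.17 = 96.50 cm
Ȳ = 1282358.80 / 22824.17 = 56.18 cm

X̄ = 96.50 cm, Ȳ = 56.18 cm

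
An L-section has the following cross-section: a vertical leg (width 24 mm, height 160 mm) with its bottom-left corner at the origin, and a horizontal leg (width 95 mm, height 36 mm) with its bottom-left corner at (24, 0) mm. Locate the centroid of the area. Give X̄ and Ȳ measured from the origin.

vertical leg: A = 24 × 160 = 3840.00, centroid at (12.00, 80.00).
horizontal leg: A = 95 × 36 = 3420.00, centroid at (71.50, 18.00).
ΣA = 7260.00 mm², ΣAX̄ = 290610.00 mm³, ΣAȲ = 368760.00 mm³.
X̄ = 290610.00/7260.00 = 40.03 mm; Ȳ = 368760.00/7260.00 = 50.79 mm.

X̄ = 40.03 mm, Ȳ = 50.79 mm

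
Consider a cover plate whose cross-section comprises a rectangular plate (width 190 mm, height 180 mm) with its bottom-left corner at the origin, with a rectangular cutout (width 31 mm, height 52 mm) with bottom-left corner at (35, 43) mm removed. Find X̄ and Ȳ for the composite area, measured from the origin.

X̄ = 97.20 mm, Ȳ = 91.04 mm

plate: A = 190 × 180 = 34200.00, centroid at (95.00, 90.00).
hole: A = −(31 × 52) = -1612.00, centroid at (50.50, 69.00).
ΣA = 32588.00 mm²
ΣAX̄ = (34200.00)(95.00) + (-1612.00)(50.50) = 3167594.00 mm³
ΣAȲ = (34200.00)(90.00) + (-1612.00)(69.00) = 2966772.00 mm³
X̄ = 3167594.00 / 32588.00 = 97.20 mm
Ȳ = 2966772.00 / 32588.00 = 91.04 mm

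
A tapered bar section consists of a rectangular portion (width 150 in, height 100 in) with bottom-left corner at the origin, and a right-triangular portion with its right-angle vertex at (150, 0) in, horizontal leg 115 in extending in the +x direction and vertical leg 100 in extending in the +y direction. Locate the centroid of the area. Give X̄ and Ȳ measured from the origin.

X̄ = 106.41 in, Ȳ = 45.38 in

rectangular portion: A = 150 × 100 = 15000.00, centroid at (75.00, 50.00).
triangular portion: A = ½·115·100 = 5750.00, centroid at (188.33, 33.33).
ΣA = 20750.00 in²
ΣAX̄ = (15000.00)(75.00) + (5750.00)(188.33) = 2207916.67 in³
ΣAȲ = (15000.00)(50.00) + (5750.00)(33.33) = 941666.67 in³
X̄ = 2207916.67 / 20750.00 = 106.41 in
Ȳ = 941666.67 / 20750.00 = 45.38 in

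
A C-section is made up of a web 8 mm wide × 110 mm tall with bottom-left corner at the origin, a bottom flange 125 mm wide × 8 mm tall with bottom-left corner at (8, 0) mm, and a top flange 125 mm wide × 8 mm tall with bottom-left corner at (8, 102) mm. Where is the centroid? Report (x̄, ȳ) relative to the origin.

x̄ = 50.18 mm, ȳ = 55.00 mm

web: A = 8 × 110 = 880.00, centroid at (4.00, 55.00).
bottom flange: A = 125 × 8 = 1000.00, centroid at (70.50, 4.00).
top flange: A = 125 × 8 = 1000.00, centroid at (70.50, 106.00).
ΣA = 2880.00 mm²
ΣAx̄ = (880.00)(4.00) + (1000.00)(70.50) + (1000.00)(70.50) = 144520.00 mm³
ΣAȳ = (880.00)(55.00) + (1000.00)(4.00) + (1000.00)(106.00) = 158400.00 mm³
x̄ = 144520.00 / 2880.00 = 50.18 mm
ȳ = 158400.00 / 2880.00 = 55.00 mm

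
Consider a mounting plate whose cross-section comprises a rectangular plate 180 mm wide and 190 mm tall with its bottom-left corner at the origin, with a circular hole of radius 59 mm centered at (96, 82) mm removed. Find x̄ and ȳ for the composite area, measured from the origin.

plate: A = 180 × 190 = 34200.00, centroid at (90.00, 95.00).
hole: A = −π·59² = -10935.88, centroid at (96.00, 82.00).
ΣA = 23264.12 mm², ΣAx̄ = 2028155.13 mm³, ΣAȳ = 2352257.51 mm³.
x̄ = 2028155.13/23264.12 = 87.18 mm; ȳ = 2352257.51/23264.12 = 101.11 mm.

x̄ = 87.18 mm, ȳ = 101.11 mm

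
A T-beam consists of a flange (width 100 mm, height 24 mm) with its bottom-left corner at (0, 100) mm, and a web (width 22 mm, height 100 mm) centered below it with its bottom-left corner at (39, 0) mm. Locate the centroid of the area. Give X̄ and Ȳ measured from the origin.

web: A = 22 × 100 = 2200.00, centroid at (50.00, 50.00).
flange: A = 100 × 24 = 2400.00, centroid at (50.00, 112.00).
ΣA = 4600.00 mm², ΣAX̄ = 230000.00 mm³, ΣAȲ = 378800.00 mm³.
X̄ = 230000.00/4600.00 = 50.00 mm; Ȳ = 378800.00/4600.00 = 82.35 mm.

X̄ = 50.00 mm, Ȳ = 82.35 mm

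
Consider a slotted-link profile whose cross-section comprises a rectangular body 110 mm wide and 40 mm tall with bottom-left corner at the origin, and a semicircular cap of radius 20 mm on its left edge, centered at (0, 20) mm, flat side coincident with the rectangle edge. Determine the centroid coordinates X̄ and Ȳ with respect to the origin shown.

rectangular body: A = 110 × 40 = 4400.00, centroid at (55.00, 20.00).
semicircular end: A = ½π·20² = 628.32, centroid at (-8.49, 20.00).
ΣA = 5028.32 mm²
ΣAX̄ = (4400.00)(55.00) + (628.32)(-8.49) = 236666.67 mm³
ΣAȲ = (4400.00)(20.00) + (628.32)(20.00) = 100566.37 mm³
X̄ = 236666.67 / 5028.32 = 47.07 mm
Ȳ = 100566.37 / 5028.32 = 20.00 mm

X̄ = 47.07 mm, Ȳ = 20.00 mm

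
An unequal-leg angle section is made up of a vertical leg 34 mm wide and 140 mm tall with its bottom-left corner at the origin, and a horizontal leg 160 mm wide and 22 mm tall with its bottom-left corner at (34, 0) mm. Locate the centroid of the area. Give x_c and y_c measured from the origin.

Part | A | x̄ᵢ | ȳᵢ | A·x̄ᵢ | A·ȳᵢ
vertical leg | 4760.00 | 17.00 | 70.00 | 80920.00 | 333200.00
horizontal leg | 3520.00 | 114.00 | 11.00 | 401280.00 | 38720.00
Σ | 8280.00 |  |  | 482200.00 | 371920.00
x_c = 482200.00 / 8280.00 = 58.24 mm
y_c = 371920.00 / 8280.00 = 44.92 mm

x_c = 58.24 mm, y_c = 44.92 mm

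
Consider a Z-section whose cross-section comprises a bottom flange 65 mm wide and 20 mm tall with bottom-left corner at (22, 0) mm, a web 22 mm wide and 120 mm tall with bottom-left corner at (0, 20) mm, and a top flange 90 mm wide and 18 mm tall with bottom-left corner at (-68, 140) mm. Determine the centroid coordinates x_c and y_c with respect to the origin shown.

bottom flange: A = 65 × 20 = 1300.00, centroid at (54.50, 10.00).
web: A = 22 × 120 = 2640.00, centroid at (11.00, 80.00).
top flange: A = 90 × 18 = 1620.00, centroid at (-23.00, 149.00).
ΣA = 5560.00 mm²
ΣAx_c = (1300.00)(54.50) + (2640.00)(11.00) + (1620.00)(-23.00) = 62630.00 mm³
ΣAy_c = (1300.00)(10.00) + (2640.00)(80.00) + (1620.00)(149.00) = 465580.00 mm³
x_c = 62630.00 / 5560.00 = 11.26 mm
y_c = 465580.00 / 5560.00 = 83.74 mm

x_c = 11.26 mm, y_c = 83.74 mm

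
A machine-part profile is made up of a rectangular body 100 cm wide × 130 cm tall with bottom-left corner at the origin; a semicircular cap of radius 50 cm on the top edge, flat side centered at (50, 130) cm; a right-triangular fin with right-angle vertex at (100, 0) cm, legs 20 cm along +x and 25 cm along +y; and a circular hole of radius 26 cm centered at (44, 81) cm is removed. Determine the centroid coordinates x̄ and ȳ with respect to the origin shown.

x̄ = 51.79 cm, ȳ = 84.29 cm

rectangular body: A = 100 × 130 = 13000.00, centroid at (50.00, 65.00).
semicircular top: A = ½π·50² = 3926.99, centroid at (50.00, 151.22).
triangular fin: A = ½·20·25 = 250.00, centroid at (106.67, 8.33).
hole: A = −π·26² = -2123.72, centroid at (44.00, 81.00).
ΣA = 15053.27 cm²
ΣAx̄ = (13000.00)(50.00) + (3926.99)(50.00) + (250.00)(106.67) + (-2123.72)(44.00) = 779572.68 cm³
ΣAȳ = (13000.00)(65.00) + (3926.99)(151.22) + (250.00)(8.33) + (-2123.72)(81.00) = 1268904.43 cm³
x̄ = 779572.68 / 15053.27 = 51.79 cm
ȳ = 1268904.43 / 15053.27 = 84.29 cm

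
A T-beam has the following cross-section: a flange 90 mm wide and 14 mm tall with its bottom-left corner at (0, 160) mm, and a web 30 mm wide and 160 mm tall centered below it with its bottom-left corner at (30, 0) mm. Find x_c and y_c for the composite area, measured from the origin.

x_c = 45.00 mm, y_c = 98.09 mm

web: A = 30 × 160 = 4800.00, centroid at (45.00, 80.00).
flange: A = 90 × 14 = 1260.00, centroid at (45.00, 167.00).
ΣA = 6060.00 mm²
ΣAx_c = (4800.00)(45.00) + (1260.00)(45.00) = 272700.00 mm³
ΣAy_c = (4800.00)(80.00) + (1260.00)(167.00) = 594420.00 mm³
x_c = 272700.00 / 6060.00 = 45.00 mm
y_c = 594420.00 / 6060.00 = 98.09 mm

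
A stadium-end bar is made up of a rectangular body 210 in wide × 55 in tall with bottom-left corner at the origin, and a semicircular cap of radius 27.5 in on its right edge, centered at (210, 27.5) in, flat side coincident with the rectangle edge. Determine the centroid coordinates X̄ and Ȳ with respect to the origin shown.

X̄ = 115.88 in, Ȳ = 27.50 in

rectangular body: A = 210 × 55 = 11550.00, centroid at (105.00, 27.50).
semicircular end: A = ½π·27.5² = 1187.91, centroid at (221.67, 27.50).
ΣA = 12737.91 in², ΣAX̄ = 1476076.67 in³, ΣAȲ = 350292.65 in³.
X̄ = 1476076.67/12737.91 = 115.88 in; Ȳ = 350292.65/12737.91 = 27.50 in.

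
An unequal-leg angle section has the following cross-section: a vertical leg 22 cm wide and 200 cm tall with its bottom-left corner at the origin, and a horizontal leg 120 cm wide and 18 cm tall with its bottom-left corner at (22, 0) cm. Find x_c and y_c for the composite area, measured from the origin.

x_c = 34.38 cm, y_c = 70.04 cm

vertical leg: A = 22 × 200 = 4400.00, centroid at (11.00, 100.00).
horizontal leg: A = 120 × 18 = 2160.00, centroid at (82.00, 9.00).
ΣA = 6560.00 cm², ΣAx_c = 225520.00 cm³, ΣAy_c = 459440.00 cm³.
x_c = 225520.00/6560.00 = 34.38 cm; y_c = 459440.00/6560.00 = 70.04 cm.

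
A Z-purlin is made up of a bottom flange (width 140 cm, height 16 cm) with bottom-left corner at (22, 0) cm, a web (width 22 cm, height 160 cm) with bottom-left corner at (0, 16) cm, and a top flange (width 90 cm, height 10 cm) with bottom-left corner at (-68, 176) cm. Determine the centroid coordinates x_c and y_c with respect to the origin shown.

x_c = 33.65 cm, y_c = 77.89 cm

bottom flange: A = 140 × 16 = 2240.00, centroid at (92.00, 8.00).
web: A = 22 × 160 = 3520.00, centroid at (11.00, 96.00).
top flange: A = 90 × 10 = 900.00, centroid at (-23.00, 181.00).
ΣA = 6660.00 cm²
ΣAx_c = (2240.00)(92.00) + (3520.00)(11.00) + (900.00)(-23.00) = 224100.00 cm³
ΣAy_c = (2240.00)(8.00) + (3520.00)(96.00) + (900.00)(181.00) = 518740.00 cm³
x_c = 224100.00 / 6660.00 = 33.65 cm
y_c = 518740.00 / 6660.00 = 77.89 cm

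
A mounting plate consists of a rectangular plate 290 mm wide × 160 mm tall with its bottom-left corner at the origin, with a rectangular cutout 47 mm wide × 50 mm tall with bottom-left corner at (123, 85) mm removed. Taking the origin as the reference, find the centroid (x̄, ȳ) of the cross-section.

x̄ = 144.92 mm, ȳ = 78.40 mm

plate: A = 290 × 160 = 46400.00, centroid at (145.00, 80.00).
hole: A = −(47 × 50) = -2350.00, centroid at (146.50, 110.00).
ΣA = 44050.00 mm²
ΣAx̄ = (46400.00)(145.00) + (-2350.00)(146.50) = 6383725.00 mm³
ΣAȳ = (46400.00)(80.00) + (-2350.00)(110.00) = 3453500.00 mm³
x̄ = 6383725.00 / 44050.00 = 144.92 mm
ȳ = 3453500.00 / 44050.00 = 78.40 mm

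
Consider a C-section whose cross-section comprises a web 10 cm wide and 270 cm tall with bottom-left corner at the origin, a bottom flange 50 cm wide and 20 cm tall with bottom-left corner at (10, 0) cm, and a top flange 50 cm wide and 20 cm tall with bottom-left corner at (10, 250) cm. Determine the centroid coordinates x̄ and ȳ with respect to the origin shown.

x̄ = 17.77 cm, ȳ = 135.00 cm

web: A = 10 × 270 = 2700.00, centroid at (5.00, 135.00).
bottom flange: A = 50 × 20 = 1000.00, centroid at (35.00, 10.00).
top flange: A = 50 × 20 = 1000.00, centroid at (35.00, 260.00).
ΣA = 4700.00 cm²
ΣAx̄ = (2700.00)(5.00) + (1000.00)(35.00) + (1000.00)(35.00) = 83500.00 cm³
ΣAȳ = (2700.00)(135.00) + (1000.00)(10.00) + (1000.00)(260.00) = 634500.00 cm³
x̄ = 83500.00 / 4700.00 = 17.77 cm
ȳ = 634500.00 / 4700.00 = 135.00 cm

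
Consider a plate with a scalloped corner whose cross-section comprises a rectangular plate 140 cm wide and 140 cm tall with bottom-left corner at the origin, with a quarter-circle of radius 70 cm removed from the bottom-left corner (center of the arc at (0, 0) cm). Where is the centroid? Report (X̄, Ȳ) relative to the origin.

plate: A = 140 × 140 = 19600.00, centroid at (70.00, 70.00).
removed quarter-circle: A = −¼π·70² = -3848.45, centroid at (29.71, 29.71).
ΣA = 15751.55 cm²
ΣAX̄ = (19600.00)(70.00) + (-3848.45)(29.71) = 1257666.67 cm³
ΣAȲ = (19600.00)(70.00) + (-3848.45)(29.71) = 1257666.67 cm³
X̄ = 1257666.67 / 15751.55 = 79.84 cm
Ȳ = 1257666.67 / 15751.55 = 79.84 cm

X̄ = 79.84 cm, Ȳ = 79.84 cm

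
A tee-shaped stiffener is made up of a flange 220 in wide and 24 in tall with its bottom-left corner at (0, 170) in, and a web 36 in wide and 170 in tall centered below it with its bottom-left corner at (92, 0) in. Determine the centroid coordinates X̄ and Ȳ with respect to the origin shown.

Part | A | x̄ᵢ | ȳᵢ | A·x̄ᵢ | A·ȳᵢ
web | 6120.00 | 110.00 | 85.00 | 673200.00 | 520200.00
flange | 5280.00 | 110.00 | 182.00 | 580800.00 | 960960.00
Σ | 11400.00 |  |  | 1254000.00 | 1481160.00
X̄ = 1254000.00 / 11400.00 = 110.00 in
Ȳ = 1481160.00 / 11400.00 = 129.93 in

X̄ = 110.00 in, Ȳ = 129.93 in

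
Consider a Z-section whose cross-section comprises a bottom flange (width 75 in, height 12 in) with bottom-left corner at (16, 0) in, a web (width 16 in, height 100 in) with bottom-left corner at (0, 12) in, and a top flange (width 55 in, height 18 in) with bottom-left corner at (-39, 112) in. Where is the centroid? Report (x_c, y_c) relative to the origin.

bottom flange: A = 75 × 12 = 900.00, centroid at (53.50, 6.00).
web: A = 16 × 100 = 1600.00, centroid at (8.00, 62.00).
top flange: A = 55 × 18 = 990.00, centroid at (-11.50, 121.00).
ΣA = 3490.00 in², ΣAx_c = 49565.00 in³, ΣAy_c = 224390.00 in³.
x_c = 49565.00/3490.00 = 14.20 in; y_c = 224390.00/3490.00 = 64.30 in.

x_c = 14.20 in, y_c = 64.30 in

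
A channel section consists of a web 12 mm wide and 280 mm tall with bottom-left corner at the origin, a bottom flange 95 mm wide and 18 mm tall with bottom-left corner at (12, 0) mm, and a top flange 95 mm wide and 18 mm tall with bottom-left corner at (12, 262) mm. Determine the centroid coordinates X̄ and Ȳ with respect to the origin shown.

web: A = 12 × 280 = 3360.00, centroid at (6.00, 140.00).
bottom flange: A = 95 × 18 = 1710.00, centroid at (59.50, 9.00).
top flange: A = 95 × 18 = 1710.00, centroid at (59.50, 271.00).
ΣA = 6780.00 mm², ΣAX̄ = 223650.00 mm³, ΣAȲ = 949200.00 mm³.
X̄ = 223650.00/6780.00 = 32.99 mm; Ȳ = 949200.00/6780.00 = 140.00 mm.

X̄ = 32.99 mm, Ȳ = 140.00 mm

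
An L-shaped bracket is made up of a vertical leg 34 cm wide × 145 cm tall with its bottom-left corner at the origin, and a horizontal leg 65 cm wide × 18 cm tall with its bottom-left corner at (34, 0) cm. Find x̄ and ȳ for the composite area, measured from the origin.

vertical leg: A = 34 × 145 = 4930.00, centroid at (17.00, 72.50).
horizontal leg: A = 65 × 18 = 1170.00, centroid at (66.50, 9.00).
ΣA = 6100.00 cm², ΣAx̄ = 161615.00 cm³, ΣAȳ = 367955.00 cm³.
x̄ = 161615.00/6100.00 = 26.49 cm; ȳ = 367955.00/6100.00 = 60.32 cm.

x̄ = 26.49 cm, ȳ = 60.32 cm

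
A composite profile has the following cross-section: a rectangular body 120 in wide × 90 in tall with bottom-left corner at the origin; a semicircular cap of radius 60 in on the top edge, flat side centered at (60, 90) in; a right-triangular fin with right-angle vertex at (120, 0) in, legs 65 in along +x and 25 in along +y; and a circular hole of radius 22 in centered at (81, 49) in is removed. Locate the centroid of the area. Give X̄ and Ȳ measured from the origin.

X̄ = 62.19 in, Ȳ = 68.03 in

Part | A | x̄ᵢ | ȳᵢ | A·x̄ᵢ | A·ȳᵢ
rectangular body | 10800.00 | 60.00 | 45.00 | 648000.00 | 486000.00
semicircular top | 5654.87 | 60.00 | 115.46 | 339292.01 | 652938.01
triangular fin | 812.50 | 141.67 | 8.33 | 115104.17 | 6770.83
hole | -1520.53 | 81.00 | 49.00 | -123163.00 | -74506.01
Σ | 15746.84 |  |  | 979233.17 | 1071202.83
X̄ = 979233.17 / 15746.84 = 62.19 in
Ȳ = 1071202.83 / 15746.84 = 68.03 in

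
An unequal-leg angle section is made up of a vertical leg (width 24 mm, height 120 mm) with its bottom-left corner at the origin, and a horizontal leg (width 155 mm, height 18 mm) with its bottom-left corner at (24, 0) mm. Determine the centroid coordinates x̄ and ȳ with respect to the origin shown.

Part | A | x̄ᵢ | ȳᵢ | A·x̄ᵢ | A·ȳᵢ
vertical leg | 2880.00 | 12.00 | 60.00 | 34560.00 | 172800.00
horizontal leg | 2790.00 | 101.50 | 9.00 | 283185.00 | 25110.00
Σ | 5670.00 |  |  | 317745.00 | 197910.00
x̄ = 317745.00 / 5670.00 = 56.04 mm
ȳ = 197910.00 / 5670.00 = 34.90 mm

x̄ = 56.04 mm, ȳ = 34.90 mm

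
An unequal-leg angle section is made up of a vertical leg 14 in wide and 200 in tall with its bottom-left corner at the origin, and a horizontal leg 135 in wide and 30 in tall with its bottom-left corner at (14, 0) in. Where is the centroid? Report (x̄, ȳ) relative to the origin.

x̄ = 51.05 in, ȳ = 49.74 in

vertical leg: A = 14 × 200 = 2800.00, centroid at (7.00, 100.00).
horizontal leg: A = 135 × 30 = 4050.00, centroid at (81.50, 15.00).
ΣA = 6850.00 in², ΣAx̄ = 349675.00 in³, ΣAȳ = 340750.00 in³.
x̄ = 349675.00/6850.00 = 51.05 in; ȳ = 340750.00/6850.00 = 49.74 in.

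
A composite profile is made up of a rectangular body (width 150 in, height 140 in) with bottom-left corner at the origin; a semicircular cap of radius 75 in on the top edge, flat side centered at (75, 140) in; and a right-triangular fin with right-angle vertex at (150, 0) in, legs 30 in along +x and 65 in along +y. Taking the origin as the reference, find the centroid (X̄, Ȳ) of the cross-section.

X̄ = 77.69 in, Ȳ = 97.67 in

Part | A | x̄ᵢ | ȳᵢ | A·x̄ᵢ | A·ȳᵢ
rectangular body | 21000.00 | 75.00 | 70.00 | 1575000.00 | 1470000.00
semicircular top | 8835.73 | 75.00 | 171.83 | 662679.70 | 1518252.11
triangular fin | 975.00 | 160.00 | 21.67 | 156000.00 | 21125.00
Σ | 30810.73 |  |  | 2393679.70 | 3009377.11
X̄ = 2393679.70 / 30810.73 = 77.69 in
Ȳ = 3009377.11 / 30810.73 = 97.67 in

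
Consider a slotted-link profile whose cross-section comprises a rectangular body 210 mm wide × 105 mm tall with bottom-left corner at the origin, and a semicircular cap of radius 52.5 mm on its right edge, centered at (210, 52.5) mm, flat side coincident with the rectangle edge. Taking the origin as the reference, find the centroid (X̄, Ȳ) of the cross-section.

X̄ = 125.89 mm, Ȳ = 52.50 mm

Part | A | x̄ᵢ | ȳᵢ | A·x̄ᵢ | A·ȳᵢ
rectangular body | 22050.00 | 105.00 | 52.50 | 2315250.00 | 1157625.00
semicircular end | 4329.51 | 232.28 | 52.50 | 1005665.30 | 227299.14
Σ | 26379.51 |  |  | 3320915.30 | 1384924.14
X̄ = 3320915.30 / 26379.51 = 125.89 mm
Ȳ = 1384924.14 / 26379.51 = 52.50 mm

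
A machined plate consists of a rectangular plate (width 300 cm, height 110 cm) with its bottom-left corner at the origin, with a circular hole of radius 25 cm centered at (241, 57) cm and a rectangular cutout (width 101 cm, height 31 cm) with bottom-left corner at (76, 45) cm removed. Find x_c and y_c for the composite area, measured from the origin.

Part | A | x̄ᵢ | ȳᵢ | A·x̄ᵢ | A·ȳᵢ
plate | 33000.00 | 150.00 | 55.00 | 4950000.00 | 1815000.00
hole 1 | -1963.50 | 241.00 | 57.00 | -473202.39 | -111919.24
hole 2 | -3131.00 | 126.50 | 60.50 | -396071.50 | -189425.50
Σ | 27905.50 |  |  | 4080726.11 | 1513655.26
x_c = 4080726.11 / 27905.50 = 146.23 cm
y_c = 1513655.26 / 27905.50 = 54.24 cm

x_c = 146.23 cm, y_c = 54.24 cm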